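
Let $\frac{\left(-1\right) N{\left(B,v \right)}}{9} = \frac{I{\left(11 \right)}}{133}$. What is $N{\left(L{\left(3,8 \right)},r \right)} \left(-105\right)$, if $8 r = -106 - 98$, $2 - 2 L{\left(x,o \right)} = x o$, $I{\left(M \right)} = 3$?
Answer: $\frac{405}{19} \approx 21.316$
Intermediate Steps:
$L{\left(x,o \right)} = 1 - \frac{o x}{2}$ ($L{\left(x,o \right)} = 1 - \frac{x o}{2} = 1 - \frac{o x}{2}$)
$r = - \frac{51}{2}$ ($r = \frac{-106 - 98}{8} = \frac{1}{8} \left(-204\right) = - \frac{51}{2} \approx -25.5$)
$N{\left(B,v \right)} = - \frac{27}{133}$ ($N{\left(B,v \right)} = - 9 \cdot \frac{3}{133} = - 9 \cdot 3 \cdot \frac{1}{133} = \left(-9\right) \frac{3}{133} = - \frac{27}{133}$)
$N{\left(L{\left(3,8 \right)},r \right)} \left(-105\right) = \left(- \frac{27}{133}\right) \left(-105\right) = \frac{405}{19}$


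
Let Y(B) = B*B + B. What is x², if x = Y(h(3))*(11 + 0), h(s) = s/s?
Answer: 484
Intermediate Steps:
h(s) = 1
Y(B) = B + B² (Y(B) = B² + B = B + B²)
x = 22 (x = (1*(1 + 1))*(11 + 0) = (1*2)*11 = 2*11 = 22)
x² = 22² = 484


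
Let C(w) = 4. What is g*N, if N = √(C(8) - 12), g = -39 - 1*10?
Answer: -98*I*√2 ≈ -138.59*I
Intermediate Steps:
g = -49 (g = -39 - 10 = -49)
N = 2*I*√2 (N = √(4 - 12) = √(-8) = 2*I*√2 ≈ 2.8284*I)
g*N = -98*I*√2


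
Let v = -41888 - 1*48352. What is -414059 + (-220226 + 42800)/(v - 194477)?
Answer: -117889458877/284717 ≈ -4.1406e+5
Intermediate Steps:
v = -90240 (v = -41888 - 48352 = -90240)
-414059 + (-220226 + 42800)/(v - 194477) = -414059 + (-220226 + 42800)/(-90240 - 194477) = -414059 - 177426/(-284717) = -414059 - 177426*(-1/284717) = -414059 + 177426/284717 = -117889458877/284717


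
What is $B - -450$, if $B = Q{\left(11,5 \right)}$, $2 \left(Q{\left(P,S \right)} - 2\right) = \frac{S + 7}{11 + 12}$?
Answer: $\frac{10402}{23} \approx 452.26$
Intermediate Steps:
$Q{\left(P,S \right)} = \frac{99}{46} + \frac{S}{46}$ ($Q{\left(P,S \right)} = 2 + \frac{\left(S + 7\right) \frac{1}{11 + 12}}{2} = 2 + \frac{\left(7 + S\right) \frac{1}{23}}{2} = 2 + \frac{\frac{7}{23} + \frac{S}{23}}{2} = 2 + \left(\frac{7}{46} + \frac{S}{46}\right) = \frac{99}{46} + \frac{S}{46}$)
$B = \frac{52}{23}$ ($B = \frac{99}{46} + \frac{1}{46} \cdot 5 = \frac{99}{46} + \frac{5}{46} = \frac{52}{23} \approx 2.2609$)
$B - -450 = \frac{52}{23} - -450 = \frac{52}{23} + 450 = \frac{10402}{23}$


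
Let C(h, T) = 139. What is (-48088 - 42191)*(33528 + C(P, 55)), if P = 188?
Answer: -3039423093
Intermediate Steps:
(-48088 - 42191)*(33528 + C(P, 55)) = (-48088 - 42191)*(33528 + 139) = -90279*33667 = -3039423093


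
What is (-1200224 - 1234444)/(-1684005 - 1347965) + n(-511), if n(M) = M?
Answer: -773451001/1515985 ≈ -510.20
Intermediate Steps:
(-1200224 - 1234444)/(-1684005 - 1347965) + n(-511) = (-1200224 - 1234444)/(-1684005 - 1347965) - 511 = -2434668/(-3031970) - 511 = -2434668*(-1/3031970) - 511 = 1217334/1515985 - 511 = -773451001/1515985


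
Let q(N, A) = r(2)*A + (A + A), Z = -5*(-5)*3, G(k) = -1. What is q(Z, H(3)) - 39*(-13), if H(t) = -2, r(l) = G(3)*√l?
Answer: 503 + 2*√2 ≈ 505.83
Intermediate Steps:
Z = 75 (Z = 25*3 = 75)
r(l) = -√l
q(N, A) = 2*A - A*√2 (q(N, A) = (-√2)*A + (A + A) = -A*√2 + 2*A = 2*A - A*√2)
q(Z, H(3)) - 39*(-13) = -2*(2 - √2) - 39*(-13) = (-4 + 2*√2) + 507 = 503 + 2*√2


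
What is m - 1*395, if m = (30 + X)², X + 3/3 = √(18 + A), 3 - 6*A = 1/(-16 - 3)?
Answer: 26477/57 + 58*√60135/57 ≈ 714.04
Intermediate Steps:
A = 29/57 (A = ½ - 1/(6*(-16 - 3)) = ½ - ⅙/(-19) = ½ - ⅙*(-1/19) = ½ + 1/114 = 29/57 ≈ 0.50877)
X = -1 + √60135/57 (X = -1 + √(18 + 29/57) = -1 + √(1055/57) = -1 + √60135/57 ≈ 3.3022)
m = (29 + √60135/57)² (m = (30 + (-1 + √60135/57))² = (29 + √60135/57)² ≈ 1109.0)
m - 1*395 = (1653 + √60135)²/3249 - 1*395 = (1653 + √60135)²/3249 - 395 = -395 + (1653 + √60135)²/3249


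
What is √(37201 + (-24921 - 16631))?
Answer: I*√4351 ≈ 65.962*I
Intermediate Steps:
√(37201 + (-24921 - 16631)) = √(37201 - 41552) = √(-4351) = I*√4351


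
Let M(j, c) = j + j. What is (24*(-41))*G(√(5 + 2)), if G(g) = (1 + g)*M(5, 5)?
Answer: -9840 - 9840*√7 ≈ -35874.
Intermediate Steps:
M(j, c) = 2*j
G(g) = 10 + 10*g (G(g) = (1 + g)*(2*5) = (1 + g)*10 = 10 + 10*g)
(24*(-41))*G(√(5 + 2)) = (24*(-41))*(10 + 10*√(5 + 2)) = -984*(10 + 10*√7) = -9840 - 9840*√7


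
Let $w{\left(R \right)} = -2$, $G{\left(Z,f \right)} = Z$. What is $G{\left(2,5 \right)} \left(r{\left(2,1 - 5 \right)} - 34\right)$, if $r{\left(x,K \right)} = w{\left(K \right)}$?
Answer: $-72$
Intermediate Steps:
$r{\left(x,K \right)} = -2$
$G{\left(2,5 \right)} \left(r{\left(2,1 - 5 \right)} - 34\right) = 2 \left(-2 - 34\right) = 2 \left(-36\right) = -72$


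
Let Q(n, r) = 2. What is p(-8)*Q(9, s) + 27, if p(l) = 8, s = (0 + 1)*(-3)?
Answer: 43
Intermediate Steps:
s = -3 (s = 1*(-3) = -3)
p(-8)*Q(9, s) + 27 = 8*2 + 27 = 16 + 27 = 43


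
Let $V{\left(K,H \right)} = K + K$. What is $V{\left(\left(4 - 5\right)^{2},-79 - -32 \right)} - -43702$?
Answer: $43704$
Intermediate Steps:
$V{\left(K,H \right)} = 2 K$
$V{\left(\left(4 - 5\right)^{2},-79 - -32 \right)} - -43702 = 2 \left(4 - 5\right)^{2} - -43702 = 2 \left(-1\right)^{2} + 43702 = 2 \cdot 1 + 43702 = 2 + 43702 = 43704$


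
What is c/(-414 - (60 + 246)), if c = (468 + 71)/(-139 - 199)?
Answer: 539/243360 ≈ 0.0022148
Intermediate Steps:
c = -539/338 (c = 539/(-338) = 539*(-1/338) = -539/338 ≈ -1.5947)
c/(-414 - (60 + 246)) = -539/(338*(-414 - (60 + 246))) = -539/(338*(-414 - 1*306)) = -539/(338*(-414 - 306)) = -539/338/(-720) = -539/338*(-1/720) = 539/243360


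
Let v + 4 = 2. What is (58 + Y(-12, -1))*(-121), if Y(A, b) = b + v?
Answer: -6655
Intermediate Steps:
v = -2 (v = -4 + 2 = -2)
Y(A, b) = -2 + b (Y(A, b) = b - 2 = -2 + b)
(58 + Y(-12, -1))*(-121) = (58 + (-2 - 1))*(-121) = (58 - 3)*(-121) = 55*(-121) = -6655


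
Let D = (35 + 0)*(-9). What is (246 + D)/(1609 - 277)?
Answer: -23/444 ≈ -0.051802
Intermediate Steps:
D = -315 (D = 35*(-9) = -315)
(246 + D)/(1609 - 277) = (246 - 315)/(1609 - 277) = -69/1332 = -69*1/1332 = -23/444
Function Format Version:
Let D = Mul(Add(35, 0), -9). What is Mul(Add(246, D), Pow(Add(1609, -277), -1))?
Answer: Rational(-23, 444) ≈ -0.051802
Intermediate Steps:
D = -315 (D = Mul(35, -9) = -315)
Mul(Add(246, D), Pow(Add(1609, -277), -1)) = Mul(Add(246, -315), Pow(Add(1609, -277), -1)) = Mul(-69, Pow(1332, -1)) = Mul(-69, Rational(1, 1332)) = Rational(-23, 444)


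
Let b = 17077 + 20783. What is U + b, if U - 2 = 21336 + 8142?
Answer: 67340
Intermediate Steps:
U = 29480 (U = 2 + (21336 + 8142) = 2 + 29478 = 29480)
b = 37860
U + b = 29480 + 37860 = 67340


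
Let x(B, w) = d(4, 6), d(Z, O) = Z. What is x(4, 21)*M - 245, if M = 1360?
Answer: 5195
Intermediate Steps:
x(B, w) = 4
x(4, 21)*M - 245 = 4*1360 - 245 = 5440 - 245 = 5195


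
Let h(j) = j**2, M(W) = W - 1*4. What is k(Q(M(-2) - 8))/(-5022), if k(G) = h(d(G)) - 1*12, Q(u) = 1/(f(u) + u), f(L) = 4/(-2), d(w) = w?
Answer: 3071/1285632 ≈ 0.0023887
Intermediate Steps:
M(W) = -4 + W (M(W) = W - 4 = -4 + W)
f(L) = -2 (f(L) = 4*(-1/2) = -2)
Q(u) = 1/(-2 + u)
k(G) = -12 + G**2 (k(G) = G**2 - 1*12 = G**2 - 12 = -12 + G**2)
k(Q(M(-2) - 8))/(-5022) = (-12 + (1/(-2 + ((-4 - 2) - 8)))**2)/(-5022) = (-12 + (1/(-2 + (-6 - 8)))**2)*(-1/5022) = (-12 + (1/(-2 - 14))**2)*(-1/5022) = (-12 + (1/(-16))**2)*(-1/5022) = (-12 + (-1/16)**2)*(-1/5022) = (-12 + 1/256)*(-1/5022) = -3071/256*(-1/5022) = 3071/1285632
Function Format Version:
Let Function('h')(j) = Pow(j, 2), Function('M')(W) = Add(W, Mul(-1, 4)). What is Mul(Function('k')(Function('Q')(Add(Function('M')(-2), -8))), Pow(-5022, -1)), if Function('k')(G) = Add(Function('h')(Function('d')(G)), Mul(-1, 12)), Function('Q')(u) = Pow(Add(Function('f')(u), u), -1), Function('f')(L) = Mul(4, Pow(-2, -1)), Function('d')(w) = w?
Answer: Rational(3071, 1285632) ≈ 0.0023887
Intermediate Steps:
Function('M')(W) = Add(-4, W) (Function('M')(W) = Add(W, -4) = Add(-4, W))
Function('f')(L) = -2 (Function('f')(L) = Mul(4, Rational(-1, 2)) = -2)
Function('Q')(u) = Pow(Add(-2, u), -1)
Function('k')(G) = Add(-12, Pow(G, 2)) (Function('k')(G) = Add(Pow(G, 2), Mul(-1, 12)) = Add(Pow(G, 2), -12) = Add(-12, Pow(G, 2)))
Mul(Function('k')(Function('Q')(Add(Function('M')(-2), -8))), Pow(-5022, -1)) = Mul(Add(-12, Pow(Pow(Add(-2, Add(Add(-4, -2), -8)), -1), 2)), Pow(-5022, -1)) = Mul(Add(-12, Pow(Pow(Add(-2, Add(-6, -8)), -1), 2)), Rational(-1, 5022)) = Mul(Add(-12, Pow(Pow(Add(-2, -14), -1), 2)), Rational(-1, 5022)) = Mul(Add(-12, Pow(Pow(-16, -1), 2)), Rational(-1, 5022)) = Mul(Add(-12, Pow(Rational(-1, 16), 2)), Rational(-1, 5022)) = Mul(Add(-12, Rational(1, 256)), Rational(-1, 5022)) = Mul(Rational(-3071, 256), Rational(-1, 5022)) = Rational(3071, 1285632)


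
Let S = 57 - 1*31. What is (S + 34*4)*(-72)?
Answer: -11664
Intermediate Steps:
S = 26 (S = 57 - 31 = 26)
(S + 34*4)*(-72) = (26 + 34*4)*(-72) = (26 + 136)*(-72) = 162*(-72) = -11664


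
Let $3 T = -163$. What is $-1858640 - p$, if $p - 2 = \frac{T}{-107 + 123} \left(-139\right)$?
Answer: $- \frac{89237473}{48} \approx -1.8591 \cdot 10^{6}$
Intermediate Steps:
$T = - \frac{163}{3}$ ($T = \frac{1}{3} \left(-163\right) = - \frac{163}{3} \approx -54.333$)
$p = \frac{22753}{48}$ ($p = 2 + \frac{1}{-107 + 123} \left(- \frac{163}{3}\right) \left(-139\right) = 2 + \frac{1}{16} \left(- \frac{163}{3}\right) \left(-139\right) = 2 - - \frac{22657}{48} = 2 + \frac{22657}{48} = \frac{22753}{48} \approx 474.02$)
$-1858640 - p = -1858640 - \frac{22753}{48} = - \frac{89237473}{48}$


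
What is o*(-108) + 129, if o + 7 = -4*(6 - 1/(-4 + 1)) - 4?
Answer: 4053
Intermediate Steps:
o = -109/3 (o = -7 + (-4*(6 - 1/(-4 + 1)) - 4) = -7 + (-4*(6 - 1/(-3)) - 4) = -7 + (-4*(6 - 1*(-⅓)) - 4) = -7 + (-4*(6 + ⅓) - 4) = -7 + (-4*19/3 - 4) = -7 + (-76/3 - 4) = -7 - 88/3 = -109/3 ≈ -36.333)
o*(-108) + 129 = -109/3*(-108) + 129 = 3924 + 129 = 4053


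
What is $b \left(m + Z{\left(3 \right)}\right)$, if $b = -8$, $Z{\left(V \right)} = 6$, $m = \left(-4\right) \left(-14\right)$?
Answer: $-496$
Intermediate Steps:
$m = 56$
$b \left(m + Z{\left(3 \right)}\right) = - 8 \left(56 + 6\right) = \left(-8\right) 62 = -496$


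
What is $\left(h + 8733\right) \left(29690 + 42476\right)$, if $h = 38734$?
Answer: $3425503522$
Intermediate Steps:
$\left(h + 8733\right) \left(29690 + 42476\right) = \left(38734 + 8733\right) \left(29690 + 42476\right) = 47467 \cdot 72166 = 3425503522$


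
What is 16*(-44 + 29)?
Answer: -240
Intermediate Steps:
16*(-44 + 29) = 16*(-15) = -240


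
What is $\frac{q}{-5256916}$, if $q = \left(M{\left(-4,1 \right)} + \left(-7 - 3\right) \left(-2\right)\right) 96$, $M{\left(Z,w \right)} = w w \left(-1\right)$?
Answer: $- \frac{456}{1314229} \approx -0.00034697$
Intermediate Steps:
$M{\left(Z,w \right)} = - w^{2}$ ($M{\left(Z,w \right)} = w^{2} \left(-1\right) = - w^{2}$)
$q = 1824$ ($q = \left(- 1^{2} + \left(-7 - 3\right) \left(-2\right)\right) 96 = \left(\left(-1\right) 1 - -20\right) 96 = \left(-1 + 20\right) 96 = 19 \cdot 96 = 1824$)
$\frac{q}{-5256916} = \frac{1824}{-5256916} = 1824 \left(- \frac{1}{5256916}\right) = - \frac{456}{1314229}$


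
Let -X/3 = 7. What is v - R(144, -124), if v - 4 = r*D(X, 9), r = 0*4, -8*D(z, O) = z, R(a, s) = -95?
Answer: 99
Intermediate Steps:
X = -21 (X = -3*7 = -21)
D(z, O) = -z/8
r = 0
v = 4 (v = 4 + 0*(-⅛*(-21)) = 4 + 0*(21/8) = 4 + 0 = 4)
v - R(144, -124) = 4 - 1*(-95) = 4 + 95 = 99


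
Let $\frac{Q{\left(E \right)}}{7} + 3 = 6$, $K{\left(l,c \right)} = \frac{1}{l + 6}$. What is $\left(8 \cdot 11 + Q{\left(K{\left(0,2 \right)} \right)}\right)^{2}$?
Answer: $11881$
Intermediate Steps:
$K{\left(l,c \right)} = \frac{1}{6 + l}$
$Q{\left(E \right)} = 21$ ($Q{\left(E \right)} = -21 + 7 \cdot 6 = -21 + 42 = 21$)
$\left(8 \cdot 11 + Q{\left(K{\left(0,2 \right)} \right)}\right)^{2} = \left(8 \cdot 11 + 21\right)^{2} = \left(88 + 21\right)^{2} = 109^{2} = 11881$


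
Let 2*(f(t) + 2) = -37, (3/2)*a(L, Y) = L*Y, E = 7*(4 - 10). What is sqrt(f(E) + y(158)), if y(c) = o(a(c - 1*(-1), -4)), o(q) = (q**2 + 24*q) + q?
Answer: sqrt(676622)/2 ≈ 411.29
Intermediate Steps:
E = -42 (E = 7*(-6) = -42)
a(L, Y) = 2*L*Y/3 (a(L, Y) = 2*(L*Y)/3 = 2*L*Y/3)
o(q) = q**2 + 25*q
f(t) = -41/2 (f(t) = -2 + (1/2)*(-37) = -2 - 37/2 = -41/2)
y(c) = (-8/3 - 8*c/3)*(67/3 - 8*c/3) (y(c) = ((2/3)*(c - 1*(-1))*(-4))*(25 + (2/3)*(c - 1*(-1))*(-4)) = ((2/3)*(c + 1)*(-4))*(25 + (2/3)*(c + 1)*(-4)) = ((2/3)*(1 + c)*(-4))*(25 + (2/3)*(1 + c)*(-4)) = (-8/3 - 8*c/3)*(25 + (-8/3 - 8*c/3)) = (-8/3 - 8*c/3)*(67/3 - 8*c/3))
sqrt(f(E) + y(158)) = sqrt(-41/2 + (-536/9 - 472/9*158 + (64/9)*158**2)) = sqrt(-41/2 + (-536/9 - 74576/9 + (64/9)*24964)) = sqrt(-41/2 + (-536/9 - 74576/9 + 1597696/9)) = sqrt(-41/2 + 169176) = sqrt(338311/2) = sqrt(676622)/2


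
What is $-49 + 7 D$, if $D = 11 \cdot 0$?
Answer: $-49$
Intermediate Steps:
$D = 0$
$-49 + 7 D = -49 + 7 \cdot 0 = -49 + 0 = -49$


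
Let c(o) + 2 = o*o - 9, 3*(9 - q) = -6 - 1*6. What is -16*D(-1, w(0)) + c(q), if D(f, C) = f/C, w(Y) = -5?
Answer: 774/5 ≈ 154.80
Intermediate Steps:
q = 13 (q = 9 - (-6 - 1*6)/3 = 9 - (-6 - 6)/3 = 9 - ⅓*(-12) = 9 + 4 = 13)
c(o) = -11 + o² (c(o) = -2 + (o*o - 9) = -2 + (o² - 9) = -2 + (-9 + o²) = -11 + o²)
-16*D(-1, w(0)) + c(q) = -(-16)/(-5) + (-11 + 13²) = -(-16)*(-1)/5 + (-11 + 169) = -16*⅕ + 158 = -16/5 + 158 = 774/5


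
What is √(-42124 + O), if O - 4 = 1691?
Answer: I*√40429 ≈ 201.07*I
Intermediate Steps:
O = 1695 (O = 4 + 1691 = 1695)
√(-42124 + O) = √(-42124 + 1695) = √(-40429) = I*√40429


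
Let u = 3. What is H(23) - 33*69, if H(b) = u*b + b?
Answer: -2185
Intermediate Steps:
H(b) = 4*b (H(b) = 3*b + b = 4*b)
H(23) - 33*69 = 4*23 - 33*69 = 92 - 1*2277 = 92 - 2277 = -2185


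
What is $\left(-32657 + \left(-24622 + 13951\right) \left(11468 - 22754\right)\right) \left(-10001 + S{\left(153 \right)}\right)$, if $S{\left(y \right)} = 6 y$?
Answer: $-1093595461667$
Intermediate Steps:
$\left(-32657 + \left(-24622 + 13951\right) \left(11468 - 22754\right)\right) \left(-10001 + S{\left(153 \right)}\right) = \left(-32657 + \left(-24622 + 13951\right) \left(11468 - 22754\right)\right) \left(-10001 + 6 \cdot 153\right) = \left(-32657 - -120432906\right) \left(-10001 + 918\right) = \left(-32657 + 120432906\right) \left(-9083\right) = 120400249 \left(-9083\right) = -1093595461667$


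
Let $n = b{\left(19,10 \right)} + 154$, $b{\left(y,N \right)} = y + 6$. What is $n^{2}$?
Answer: $32041$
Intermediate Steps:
$b{\left(y,N \right)} = 6 + y$
$n = 179$ ($n = \left(6 + 19\right) + 154 = 25 + 154 = 179$)
$n^{2} = 179^{2} = 32041$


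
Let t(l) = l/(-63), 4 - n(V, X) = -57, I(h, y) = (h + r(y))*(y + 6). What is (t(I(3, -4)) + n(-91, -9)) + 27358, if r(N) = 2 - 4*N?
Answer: 82255/3 ≈ 27418.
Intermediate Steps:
I(h, y) = (6 + y)*(2 + h - 4*y) (I(h, y) = (h + (2 - 4*y))*(y + 6) = (2 + h - 4*y)*(6 + y) = (6 + y)*(2 + h - 4*y))
n(V, X) = 61 (n(V, X) = 4 - 1*(-57) = 4 + 57 = 61)
t(l) = -l/63 (t(l) = l*(-1/63) = -l/63)
(t(I(3, -4)) + n(-91, -9)) + 27358 = (-(12 - 22*(-4) - 4*(-4)**2 + 6*3 + 3*(-4))/63 + 61) + 27358 = (-(12 + 88 - 4*16 + 18 - 12)/63 + 61) + 27358 = (-(12 + 88 - 64 + 18 - 12)/63 + 61) + 27358 = (-1/63*42 + 61) + 27358 = (-2/3 + 61) + 27358 = 181/3 + 27358 = 82255/3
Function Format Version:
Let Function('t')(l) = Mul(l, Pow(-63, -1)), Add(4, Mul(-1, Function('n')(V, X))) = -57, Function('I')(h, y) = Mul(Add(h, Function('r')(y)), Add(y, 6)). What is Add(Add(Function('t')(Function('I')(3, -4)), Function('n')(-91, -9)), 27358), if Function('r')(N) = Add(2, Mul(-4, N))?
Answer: Rational(82255, 3) ≈ 27418.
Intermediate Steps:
Function('I')(h, y) = Mul(Add(6, y), Add(2, h, Mul(-4, y))) (Function('I')(h, y) = Mul(Add(h, Add(2, Mul(-4, y))), Add(y, 6)) = Mul(Add(2, h, Mul(-4, y)), Add(6, y)) = Mul(Add(6, y), Add(2, h, Mul(-4, y))))
Function('n')(V, X) = 61 (Function('n')(V, X) = Add(4, Mul(-1, -57)) = Add(4, 57) = 61)
Function('t')(l) = Mul(Rational(-1, 63), l) (Function('t')(l) = Mul(l, Rational(-1, 63)) = Mul(Rational(-1, 63), l))
Add(Add(Function('t')(Function('I')(3, -4)), Function('n')(-91, -9)), 27358) = Add(Add(Mul(Rational(-1, 63), Add(12, Mul(-22, -4), Mul(-4, Pow(-4, 2)), Mul(6, 3), Mul(3, -4))), 61), 27358) = Add(Add(Mul(Rational(-1, 63), Add(12, 88, Mul(-4, 16), 18, -12)), 61), 27358) = Add(Add(Mul(Rational(-1, 63), Add(12, 88, -64, 18, -12)), 61), 27358) = Add(Add(Mul(Rational(-1, 63), 42), 61), 27358) = Add(Add(Rational(-2, 3), 61), 27358) = Add(Rational(181, 3), 27358) = Rational(82255, 3)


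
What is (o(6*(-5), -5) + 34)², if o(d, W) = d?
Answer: 16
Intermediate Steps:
(o(6*(-5), -5) + 34)² = (6*(-5) + 34)² = (-30 + 34)² = 4² = 16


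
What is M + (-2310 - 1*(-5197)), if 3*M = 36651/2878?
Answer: 8321003/2878 ≈ 2891.2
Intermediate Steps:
M = 12217/2878 (M = (36651/2878)/3 = (36651*(1/2878))/3 = (⅓)*(36651/2878) = 12217/2878 ≈ 4.2450)
M + (-2310 - 1*(-5197)) = 12217/2878 + (-2310 - 1*(-5197)) = 12217/2878 + (-2310 + 5197) = 12217/2878 + 2887 = 8321003/2878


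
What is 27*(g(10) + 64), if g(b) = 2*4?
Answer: 1944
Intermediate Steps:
g(b) = 8
27*(g(10) + 64) = 27*(8 + 64) = 27*72 = 1944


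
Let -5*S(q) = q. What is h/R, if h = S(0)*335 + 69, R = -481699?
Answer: -69/481699 ≈ -0.00014324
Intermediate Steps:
S(q) = -q/5
h = 69 (h = -⅕*0*335 + 69 = 0*335 + 69 = 0 + 69 = 69)
h/R = 69/(-481699) = 69*(-1/481699) = -69/481699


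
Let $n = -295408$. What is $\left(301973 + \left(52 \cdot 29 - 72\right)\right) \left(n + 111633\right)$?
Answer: $-55758988975$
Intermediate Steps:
$\left(301973 + \left(52 \cdot 29 - 72\right)\right) \left(n + 111633\right) = \left(301973 + \left(52 \cdot 29 - 72\right)\right) \left(-295408 + 111633\right) = \left(301973 + \left(1508 - 72\right)\right) \left(-183775\right) = \left(301973 + 1436\right) \left(-183775\right) = 303409 \left(-183775\right) = -55758988975$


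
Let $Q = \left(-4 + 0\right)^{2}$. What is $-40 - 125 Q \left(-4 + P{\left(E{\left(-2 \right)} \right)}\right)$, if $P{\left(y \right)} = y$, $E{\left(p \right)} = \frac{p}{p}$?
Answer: $5960$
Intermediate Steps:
$E{\left(p \right)} = 1$
$Q = 16$ ($Q = \left(-4\right)^{2} = 16$)
$-40 - 125 Q \left(-4 + P{\left(E{\left(-2 \right)} \right)}\right) = -40 - 125 \cdot 16 \left(-4 + 1\right) = -40 - 125 \cdot 16 \left(-3\right) = -40 - -6000 = -40 + 6000 = 5960$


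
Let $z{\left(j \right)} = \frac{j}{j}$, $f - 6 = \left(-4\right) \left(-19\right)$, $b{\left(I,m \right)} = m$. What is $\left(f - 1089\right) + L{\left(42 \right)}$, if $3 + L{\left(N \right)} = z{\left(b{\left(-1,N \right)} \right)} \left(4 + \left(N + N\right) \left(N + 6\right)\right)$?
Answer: $3026$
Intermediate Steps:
$f = 82$ ($f = 6 - -76 = 6 + 76 = 82$)
$z{\left(j \right)} = 1$
$L{\left(N \right)} = 1 + 2 N \left(6 + N\right)$ ($L{\left(N \right)} = -3 + 1 \left(4 + \left(N + N\right) \left(N + 6\right)\right) = -3 + 1 \left(4 + 2 N \left(6 + N\right)\right) = -3 + \left(4 + 2 N \left(6 + N\right)\right) = 1 + 2 N \left(6 + N\right)$)
$\left(f - 1089\right) + L{\left(42 \right)} = \left(82 - 1089\right) + \left(1 + 2 \cdot 42^{2} + 12 \cdot 42\right) = -1007 + \left(1 + 2 \cdot 1764 + 504\right) = -1007 + \left(1 + 3528 + 504\right) = -1007 + 4033 = 3026$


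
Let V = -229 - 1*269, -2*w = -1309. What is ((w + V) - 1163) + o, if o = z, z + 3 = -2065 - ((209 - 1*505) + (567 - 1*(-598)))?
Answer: -7887/2 ≈ -3943.5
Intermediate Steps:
w = 1309/2 (w = -½*(-1309) = 1309/2 ≈ 654.50)
V = -498 (V = -229 - 269 = -498)
z = -2937 (z = -3 + (-2065 - ((209 - 1*505) + (567 - 1*(-598)))) = -3 + (-2065 - ((209 - 505) + (567 + 598))) = -3 + (-2065 - (-296 + 1165)) = -3 + (-2065 - 1*869) = -3 + (-2065 - 869) = -3 - 2934 = -2937)
o = -2937
((w + V) - 1163) + o = ((1309/2 - 498) - 1163) - 2937 = (313/2 - 1163) - 2937 = -2013/2 - 2937 = -7887/2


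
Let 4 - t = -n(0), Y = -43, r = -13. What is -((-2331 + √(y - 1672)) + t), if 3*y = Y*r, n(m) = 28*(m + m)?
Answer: 2327 - I*√13371/3 ≈ 2327.0 - 38.544*I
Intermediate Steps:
n(m) = 56*m (n(m) = 28*(2*m) = 56*m)
y = 559/3 (y = (-43*(-13))/3 = (⅓)*559 = 559/3 ≈ 186.33)
t = 4 (t = 4 - (-1)*56*0 = 4 - (-1)*0 = 4 - 1*0 = 4 + 0 = 4)
-((-2331 + √(y - 1672)) + t) = -((-2331 + √(559/3 - 1672)) + 4) = -((-2331 + √(-4457/3)) + 4) = -((-2331 + I*√13371/3) + 4) = -(-2327 + I*√13371/3) = 2327 - I*√13371/3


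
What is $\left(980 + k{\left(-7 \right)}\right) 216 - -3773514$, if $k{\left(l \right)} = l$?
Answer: $3983682$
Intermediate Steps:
$\left(980 + k{\left(-7 \right)}\right) 216 - -3773514 = \left(980 - 7\right) 216 - -3773514 = 973 \cdot 216 + 3773514 = 210168 + 3773514 = 3983682$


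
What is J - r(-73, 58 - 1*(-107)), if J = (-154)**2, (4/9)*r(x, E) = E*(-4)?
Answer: 25201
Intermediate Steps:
r(x, E) = -9*E (r(x, E) = 9*(E*(-4))/4 = 9*(-4*E)/4 = -9*E)
J = 23716
J - r(-73, 58 - 1*(-107)) = 23716 - (-9)*(58 - 1*(-107)) = 23716 - (-9)*(58 + 107) = 23716 - (-9)*165 = 23716 - 1*(-1485) = 23716 + 1485 = 25201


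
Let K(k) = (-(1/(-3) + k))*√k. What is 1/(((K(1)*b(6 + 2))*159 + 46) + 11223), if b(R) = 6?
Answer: 1/10633 ≈ 9.4047e-5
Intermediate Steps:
K(k) = √k*(⅓ - k) (K(k) = (-(-⅓ + k))*√k = (⅓ - k)*√k = √k*(⅓ - k))
1/(((K(1)*b(6 + 2))*159 + 46) + 11223) = 1/((((√1*(⅓ - 1*1))*6)*159 + 46) + 11223) = 1/((((1*(⅓ - 1))*6)*159 + 46) + 11223) = 1/((((1*(-⅔))*6)*159 + 46) + 11223) = 1/((-⅔*6*159 + 46) + 11223) = 1/((-4*159 + 46) + 11223) = 1/((-636 + 46) + 11223) = 1/(-590 + 11223) = 1/10633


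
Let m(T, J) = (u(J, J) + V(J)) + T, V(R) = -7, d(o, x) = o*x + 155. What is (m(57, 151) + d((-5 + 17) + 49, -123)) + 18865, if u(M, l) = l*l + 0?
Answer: 34368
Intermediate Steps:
d(o, x) = 155 + o*x
u(M, l) = l² (u(M, l) = l² + 0 = l²)
m(T, J) = -7 + T + J² (m(T, J) = (J² - 7) + T = (-7 + J²) + T = -7 + T + J²)
(m(57, 151) + d((-5 + 17) + 49, -123)) + 18865 = ((-7 + 57 + 151²) + (155 + ((-5 + 17) + 49)*(-123))) + 18865 = ((-7 + 57 + 22801) + (155 + (12 + 49)*(-123))) + 18865 = (22851 + (155 + 61*(-123))) + 18865 = (22851 + (155 - 7503)) + 18865 = (22851 - 7348) + 18865 = 15503 + 18865 = 34368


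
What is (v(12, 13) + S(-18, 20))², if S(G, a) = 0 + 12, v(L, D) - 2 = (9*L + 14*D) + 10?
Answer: 98596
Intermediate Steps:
v(L, D) = 12 + 9*L + 14*D (v(L, D) = 2 + ((9*L + 14*D) + 10) = 2 + (10 + 9*L + 14*D) = 12 + 9*L + 14*D)
S(G, a) = 12
(v(12, 13) + S(-18, 20))² = ((12 + 9*12 + 14*13) + 12)² = ((12 + 108 + 182) + 12)² = (302 + 12)² = 314² = 98596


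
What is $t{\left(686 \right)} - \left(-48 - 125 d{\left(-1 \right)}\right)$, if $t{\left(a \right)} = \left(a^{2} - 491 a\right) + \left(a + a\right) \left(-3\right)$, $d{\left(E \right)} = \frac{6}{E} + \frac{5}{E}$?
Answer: $128327$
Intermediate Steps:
$d{\left(E \right)} = \frac{11}{E}$
$t{\left(a \right)} = a^{2} - 497 a$ ($t{\left(a \right)} = \left(a^{2} - 491 a\right) + 2 a \left(-3\right) = \left(a^{2} - 491 a\right) - 6 a = a^{2} - 497 a$)
$t{\left(686 \right)} - \left(-48 - 125 d{\left(-1 \right)}\right) = 686 \left(-497 + 686\right) - \left(-48 - 125 \frac{11}{-1}\right) = 686 \cdot 189 - \left(-48 - 125 \cdot 11 \left(-1\right)\right) = 129654 - \left(-48 - -1375\right) = 129654 - \left(-48 + 1375\right) = 129654 - 1327 = 128327$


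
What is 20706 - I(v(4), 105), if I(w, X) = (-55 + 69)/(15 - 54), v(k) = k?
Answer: 807548/39 ≈ 20706.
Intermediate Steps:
I(w, X) = -14/39 (I(w, X) = 14/(-39) = 14*(-1/39) = -14/39)
20706 - I(v(4), 105) = 20706 - 1*(-14/39) = 20706 + 14/39 = 807548/39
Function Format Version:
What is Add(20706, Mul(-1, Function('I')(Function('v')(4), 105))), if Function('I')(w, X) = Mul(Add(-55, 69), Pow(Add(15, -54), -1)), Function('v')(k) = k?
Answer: Rational(807548, 39) ≈ 20706.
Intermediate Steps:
Function('I')(w, X) = Rational(-14, 39) (Function('I')(w, X) = Mul(14, Pow(-39, -1)) = Mul(14, Rational(-1, 39)) = Rational(-14, 39))
Add(20706, Mul(-1, Function('I')(Function('v')(4), 105))) = Add(20706, Mul(-1, Rational(-14, 39))) = Add(20706, Rational(14, 39)) = Rational(807548, 39)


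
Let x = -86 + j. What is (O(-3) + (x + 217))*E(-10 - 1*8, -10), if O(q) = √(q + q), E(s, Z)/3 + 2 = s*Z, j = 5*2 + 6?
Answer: 78498 + 534*I*√6 ≈ 78498.0 + 1308.0*I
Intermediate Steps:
j = 16 (j = 10 + 6 = 16)
E(s, Z) = -6 + 3*Z*s (E(s, Z) = -6 + 3*(s*Z) = -6 + 3*(Z*s) = -6 + 3*Z*s)
O(q) = √2*√q (O(q) = √(2*q) = √2*√q)
x = -70 (x = -86 + 16 = -70)
(O(-3) + (x + 217))*E(-10 - 1*8, -10) = (√2*√(-3) + (-70 + 217))*(-6 + 3*(-10)*(-10 - 1*8)) = (√2*(I*√3) + 147)*(-6 + 3*(-10)*(-10 - 8)) = (I*√6 + 147)*(-6 + 3*(-10)*(-18)) = (147 + I*√6)*(-6 + 540) = (147 + I*√6)*534 = 78498 + 534*I*√6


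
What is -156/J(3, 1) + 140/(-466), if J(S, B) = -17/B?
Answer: 35158/3961 ≈ 8.8760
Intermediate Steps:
-156/J(3, 1) + 140/(-466) = -156/((-17/1)) + 140/(-466) = -156/((-17*1)) + 140*(-1/466) = -156/(-17) - 70/233 = -156*(-1/17) - 70/233 = 156/17 - 70/233 = 35158/3961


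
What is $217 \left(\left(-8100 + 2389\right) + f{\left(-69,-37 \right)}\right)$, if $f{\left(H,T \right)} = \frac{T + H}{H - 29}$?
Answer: $- \frac{8673366}{7} \approx -1.2391 \cdot 10^{6}$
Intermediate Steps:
$f{\left(H,T \right)} = \frac{H + T}{-29 + H}$
$217 \left(\left(-8100 + 2389\right) + f{\left(-69,-37 \right)}\right) = 217 \left(\left(-8100 + 2389\right) + \frac{-69 - 37}{-29 - 69}\right) = 217 \left(-5711 + \frac{1}{-98} \left(-106\right)\right) = 217 \left(-5711 - - \frac{53}{49}\right) = 217 \left(-5711 + \frac{53}{49}\right) = 217 \left(- \frac{279786}{49}\right) = - \frac{8673366}{7}$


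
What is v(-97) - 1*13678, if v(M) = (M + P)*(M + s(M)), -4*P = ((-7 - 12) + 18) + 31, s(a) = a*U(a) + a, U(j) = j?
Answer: -1953291/2 ≈ -9.7665e+5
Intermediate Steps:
s(a) = a + a**2 (s(a) = a*a + a = a**2 + a = a + a**2)
P = -15/2 (P = -(((-7 - 12) + 18) + 31)/4 = -((-19 + 18) + 31)/4 = -(-1 + 31)/4 = -1/4*30 = -15/2 ≈ -7.5000)
v(M) = (-15/2 + M)*(M + M*(1 + M)) (v(M) = (M - 15/2)*(M + M*(1 + M)) = (-15/2 + M)*(M + M*(1 + M)))
v(-97) - 1*13678 = (1/2)*(-97)*(-30 - 11*(-97) + 2*(-97)**2) - 1*13678 = (1/2)*(-97)*(-30 + 1067 + 2*9409) - 13678 = (1/2)*(-97)*(-30 + 1067 + 18818) - 13678 = (1/2)*(-97)*19855 - 13678 = -1925935/2 - 13678 = -1953291/2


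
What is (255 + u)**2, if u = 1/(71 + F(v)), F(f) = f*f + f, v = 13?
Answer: 4162314256/64009 ≈ 65027.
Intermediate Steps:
F(f) = f + f**2 (F(f) = f**2 + f = f + f**2)
u = 1/253 (u = 1/(71 + 13*(1 + 13)) = 1/(71 + 13*14) = 1/(71 + 182) = 1/253 ≈ 0.0039526)
(255 + u)**2 = (255 + 1/253)**2 = (64516/253)**2 = 4162314256/64009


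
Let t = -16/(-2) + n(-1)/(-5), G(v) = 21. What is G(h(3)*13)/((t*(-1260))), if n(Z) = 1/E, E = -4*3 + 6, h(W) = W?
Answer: -1/482 ≈ -0.0020747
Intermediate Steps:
E = -6 (E = -12 + 6 = -6)
n(Z) = -⅙ (n(Z) = 1/(-6) = -⅙)
t = 241/30 (t = -16/(-2) - ⅙/(-5) = -16*(-½) - ⅙*(-⅕) = 8 + 1/30 = 241/30 ≈ 8.0333)
G(h(3)*13)/((t*(-1260))) = 21/(((241/30)*(-1260))) = 21/(-10122) = 21*(-1/10122) = -1/482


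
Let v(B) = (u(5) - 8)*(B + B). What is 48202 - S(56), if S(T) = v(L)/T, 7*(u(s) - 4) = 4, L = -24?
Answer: 2361754/49 ≈ 48199.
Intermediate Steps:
u(s) = 32/7 (u(s) = 4 + (1/7)*4 = 4 + 4/7 = 32/7)
v(B) = -48*B/7 (v(B) = (32/7 - 8)*(B + B) = -48*B/7)
S(T) = 1152/(7*T) (S(T) = (-48/7*(-24))/T = 1152/(7*T))
48202 - S(56) = 48202 - 1152/(7*56) = 48202 - 1*144/49 = 48202 - 144/49 = 2361754/49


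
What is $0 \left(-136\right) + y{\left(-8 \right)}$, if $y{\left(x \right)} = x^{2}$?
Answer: $64$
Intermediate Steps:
$0 \left(-136\right) + y{\left(-8 \right)} = 0 \left(-136\right) + \left(-8\right)^{2} = 0 + 64 = 64$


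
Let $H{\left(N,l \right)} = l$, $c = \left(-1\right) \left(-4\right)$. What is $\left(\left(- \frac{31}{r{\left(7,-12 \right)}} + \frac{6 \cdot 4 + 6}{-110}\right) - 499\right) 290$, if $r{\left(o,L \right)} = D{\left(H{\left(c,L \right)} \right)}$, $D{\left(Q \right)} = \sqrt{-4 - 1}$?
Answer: $- \frac{1592680}{11} + 1798 i \sqrt{5} \approx -1.4479 \cdot 10^{5} + 4020.4 i$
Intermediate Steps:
$c = 4$
$D{\left(Q \right)} = i \sqrt{5}$ ($D{\left(Q \right)} = \sqrt{-5} = i \sqrt{5}$)
$r{\left(o,L \right)} = i \sqrt{5}$
$\left(\left(- \frac{31}{r{\left(7,-12 \right)}} + \frac{6 \cdot 4 + 6}{-110}\right) - 499\right) 290 = \left(\left(- \frac{31}{i \sqrt{5}} + \frac{6 \cdot 4 + 6}{-110}\right) - 499\right) 290 = \left(\left(- 31 \left(- \frac{i \sqrt{5}}{5}\right) + \left(24 + 6\right) \left(- \frac{1}{110}\right)\right) - 499\right) 290 = \left(\left(\frac{31 i \sqrt{5}}{5} + 30 \left(- \frac{1}{110}\right)\right) - 499\right) 290 = \left(\left(\frac{31 i \sqrt{5}}{5} - \frac{3}{11}\right) - 499\right) 290 = \left(\left(- \frac{3}{11} + \frac{31 i \sqrt{5}}{5}\right) - 499\right) 290 = \left(- \frac{5492}{11} + \frac{31 i \sqrt{5}}{5}\right) 290 = - \frac{1592680}{11} + 1798 i \sqrt{5}$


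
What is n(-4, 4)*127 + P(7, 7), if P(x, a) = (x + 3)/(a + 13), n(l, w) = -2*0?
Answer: ½ ≈ 0.50000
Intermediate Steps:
n(l, w) = 0
P(x, a) = (3 + x)/(13 + a)
n(-4, 4)*127 + P(7, 7) = 0*127 + (3 + 7)/(13 + 7) = 0 + 10/20 = 0 + (1/20)*10 = 0 + ½ = ½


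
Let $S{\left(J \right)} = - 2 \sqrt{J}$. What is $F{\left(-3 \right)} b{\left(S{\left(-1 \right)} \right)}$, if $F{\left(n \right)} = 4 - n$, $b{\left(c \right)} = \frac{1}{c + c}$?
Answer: $\frac{7 i}{4} \approx 1.75 i$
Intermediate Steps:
$b{\left(c \right)} = \frac{1}{2 c}$
$F{\left(-3 \right)} b{\left(S{\left(-1 \right)} \right)} = \left(4 - -3\right) \frac{1}{2 \left(- 2 \sqrt{-1}\right)} = \left(4 + 3\right) \frac{1}{2 \left(- 2 i\right)} = 7 \frac{\frac{1}{2} i}{2} = 7 \frac{i}{4} = \frac{7 i}{4}$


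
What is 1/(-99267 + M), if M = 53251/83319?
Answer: -83319/8270773922 ≈ -1.0074e-5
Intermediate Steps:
M = 53251/83319 (M = 53251*(1/83319) = 53251/83319 ≈ 0.63912)
1/(-99267 + M) = 1/(-99267 + 53251/83319) = 1/(-8270773922/83319) = -83319/8270773922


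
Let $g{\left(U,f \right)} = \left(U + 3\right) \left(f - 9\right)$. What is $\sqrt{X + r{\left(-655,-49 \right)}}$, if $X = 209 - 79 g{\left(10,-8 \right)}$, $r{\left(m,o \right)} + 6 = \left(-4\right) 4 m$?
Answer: $\sqrt{28142} \approx 167.76$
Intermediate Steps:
$r{\left(m,o \right)} = -6 - 16 m$ ($r{\left(m,o \right)} = -6 + \left(-4\right) 4 m = -6 - 16 m$)
$g{\left(U,f \right)} = \left(-9 + f\right) \left(3 + U\right)$ ($g{\left(U,f \right)} = \left(3 + U\right) \left(-9 + f\right) = \left(-9 + f\right) \left(3 + U\right)$)
$X = 17668$ ($X = 209 - 79 \left(-27 - 90 + 3 \left(-8\right) + 10 \left(-8\right)\right) = 209 - 79 \left(-27 - 90 - 24 - 80\right) = 209 - -17459 = 209 + 17459 = 17668$)
$\sqrt{X + r{\left(-655,-49 \right)}} = \sqrt{17668 - -10474} = \sqrt{17668 + \left(-6 + 10480\right)} = \sqrt{17668 + 10474} = \sqrt{28142}$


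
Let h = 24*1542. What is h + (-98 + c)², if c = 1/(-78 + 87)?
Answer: 3773809/81 ≈ 46590.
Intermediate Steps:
h = 37008
c = ⅑ (c = 1/9 = ⅑ ≈ 0.11111)
h + (-98 + c)² = 37008 + (-98 + ⅑)² = 37008 + (-881/9)² = 37008 + 776161/81 = 3773809/81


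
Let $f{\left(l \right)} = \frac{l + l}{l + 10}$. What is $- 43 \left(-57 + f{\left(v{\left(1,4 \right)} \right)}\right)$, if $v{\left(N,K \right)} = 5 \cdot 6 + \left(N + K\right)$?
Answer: $\frac{21457}{9} \approx 2384.1$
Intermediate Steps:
$v{\left(N,K \right)} = 30 + K + N$ ($v{\left(N,K \right)} = 30 + \left(K + N\right) = 30 + K + N$)
$f{\left(l \right)} = \frac{2 l}{10 + l}$
$- 43 \left(-57 + f{\left(v{\left(1,4 \right)} \right)}\right) = - 43 \left(-57 + \frac{2 \left(30 + 4 + 1\right)}{10 + \left(30 + 4 + 1\right)}\right) = - 43 \left(-57 + 2 \cdot 35 \frac{1}{10 + 35}\right) = - 43 \left(-57 + 2 \cdot 35 \cdot \frac{1}{45}\right) = - 43 \left(-57 + \frac{14}{9}\right) = \left(-43\right) \left(- \frac{499}{9}\right) = \frac{21457}{9}$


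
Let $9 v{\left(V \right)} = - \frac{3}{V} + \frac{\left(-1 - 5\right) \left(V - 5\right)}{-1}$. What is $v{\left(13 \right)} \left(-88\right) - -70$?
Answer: $- \frac{5162}{13} \approx -397.08$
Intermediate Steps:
$v{\left(V \right)} = - \frac{10}{3} - \frac{1}{3 V} + \frac{2 V}{3}$ ($v{\left(V \right)} = \frac{- \frac{3}{V} + \frac{\left(-1 - 5\right) \left(V - 5\right)}{-1}}{9} = \frac{- \frac{3}{V} + - 6 \left(-5 + V\right) \left(-1\right)}{9} = \frac{- \frac{3}{V} + \left(30 - 6 V\right) \left(-1\right)}{9} = \frac{- \frac{3}{V} + \left(-30 + 6 V\right)}{9} = \frac{-30 - \frac{3}{V} + 6 V}{9} = - \frac{10}{3} - \frac{1}{3 V} + \frac{2 V}{3}$)
$v{\left(13 \right)} \left(-88\right) - -70 = \frac{-1 + 2 \cdot 13 \left(-5 + 13\right)}{3 \cdot 13} \left(-88\right) - -70 = \frac{1}{3} \cdot \frac{1}{13} \left(-1 + 2 \cdot 13 \cdot 8\right) \left(-88\right) + 70 = \frac{1}{3} \cdot \frac{1}{13} \left(-1 + 208\right) \left(-88\right) + 70 = \frac{1}{3} \cdot \frac{1}{13} \cdot 207 \left(-88\right) + 70 = \frac{69}{13} \left(-88\right) + 70 = - \frac{6072}{13} + 70 = - \frac{5162}{13}$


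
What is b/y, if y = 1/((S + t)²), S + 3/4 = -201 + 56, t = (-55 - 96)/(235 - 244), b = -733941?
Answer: -195332045389/16 ≈ -1.2208e+10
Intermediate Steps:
t = 151/9 (t = -151/(-9) = -151*(-⅑) = 151/9 ≈ 16.778)
S = -583/4 (S = -¾ + (-201 + 56) = -¾ - 145 = -583/4 ≈ -145.75)
y = 1296/21557449 (y = 1/((-583/4 + 151/9)²) = 1/((-4643/36)²) = 1/(21557449/1296) = 1296/21557449 ≈ 6.0118e-5)
b/y = -733941/1296/21557449 = -733941*21557449/1296 = -195332045389/16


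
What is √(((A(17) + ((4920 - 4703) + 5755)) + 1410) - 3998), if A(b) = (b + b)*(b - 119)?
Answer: 2*I*√21 ≈ 9.1651*I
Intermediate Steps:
A(b) = 2*b*(-119 + b) (A(b) = (2*b)*(-119 + b) = 2*b*(-119 + b))
√(((A(17) + ((4920 - 4703) + 5755)) + 1410) - 3998) = √(((2*17*(-119 + 17) + ((4920 - 4703) + 5755)) + 1410) - 3998) = √(((2*17*(-102) + (217 + 5755)) + 1410) - 3998) = √(((-3468 + 5972) + 1410) - 3998) = √((2504 + 1410) - 3998) = √(3914 - 3998) = √(-84) = 2*I*√21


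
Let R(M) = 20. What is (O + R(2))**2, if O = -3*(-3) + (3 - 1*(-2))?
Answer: 1156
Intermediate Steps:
O = 14 (O = 9 + (3 + 2) = 9 + 5 = 14)
(O + R(2))**2 = (14 + 20)**2 = 34**2 = 1156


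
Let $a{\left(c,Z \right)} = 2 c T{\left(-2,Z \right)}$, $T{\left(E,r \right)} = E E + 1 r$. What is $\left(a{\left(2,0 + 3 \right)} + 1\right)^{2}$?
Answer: $841$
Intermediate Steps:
$T{\left(E,r \right)} = r + E^{2}$ ($T{\left(E,r \right)} = E^{2} + r = r + E^{2}$)
$a{\left(c,Z \right)} = 2 c \left(4 + Z\right)$ ($a{\left(c,Z \right)} = 2 c \left(Z + \left(-2\right)^{2}\right) = 2 c \left(Z + 4\right) = 2 c \left(4 + Z\right)$)
$\left(a{\left(2,0 + 3 \right)} + 1\right)^{2} = \left(2 \cdot 2 \left(4 + \left(0 + 3\right)\right) + 1\right)^{2} = \left(2 \cdot 2 \left(4 + 3\right) + 1\right)^{2} = \left(2 \cdot 2 \cdot 7 + 1\right)^{2} = \left(28 + 1\right)^{2} = 29^{2} = 841$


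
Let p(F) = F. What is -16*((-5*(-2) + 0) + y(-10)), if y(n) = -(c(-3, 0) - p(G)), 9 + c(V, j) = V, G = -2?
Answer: -320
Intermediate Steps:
c(V, j) = -9 + V
y(n) = 10 (y(n) = -((-9 - 3) - 1*(-2)) = -(-12 + 2) = -1*(-10) = 10)
-16*((-5*(-2) + 0) + y(-10)) = -16*((-5*(-2) + 0) + 10) = -16*((10 + 0) + 10) = -16*(10 + 10) = -16*20 = -320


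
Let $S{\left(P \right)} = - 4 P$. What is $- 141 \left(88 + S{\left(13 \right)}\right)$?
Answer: $-5076$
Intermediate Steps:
$- 141 \left(88 + S{\left(13 \right)}\right) = - 141 \left(88 - 52\right) = \left(-141\right) 36 = -5076$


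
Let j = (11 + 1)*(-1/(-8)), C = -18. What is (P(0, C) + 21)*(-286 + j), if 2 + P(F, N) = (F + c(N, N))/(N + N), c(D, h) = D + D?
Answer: -5690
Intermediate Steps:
c(D, h) = 2*D
P(F, N) = -2 + (F + 2*N)/(2*N) (P(F, N) = -2 + (F + 2*N)/(N + N) = -2 + (F + 2*N)/((2*N)) = -2 + (F + 2*N)*(1/(2*N)) = -2 + (F + 2*N)/(2*N))
j = 3/2 (j = 12*(-1*(-⅛)) = 12*(⅛) = 3/2 ≈ 1.5000)
(P(0, C) + 21)*(-286 + j) = (((½)*0 - 1*(-18))/(-18) + 21)*(-286 + 3/2) = (-(0 + 18)/18 + 21)*(-569/2) = (-1/18*18 + 21)*(-569/2) = (-1 + 21)*(-569/2) = 20*(-569/2) = -5690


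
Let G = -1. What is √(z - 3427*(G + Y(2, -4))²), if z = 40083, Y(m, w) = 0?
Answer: 4*√2291 ≈ 191.46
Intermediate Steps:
√(z - 3427*(G + Y(2, -4))²) = √(40083 - 3427*(-1 + 0)²) = √(40083 - 3427*(-1)²) = √(40083 - 3427*1) = √(40083 - 3427) = √36656 = 4*√2291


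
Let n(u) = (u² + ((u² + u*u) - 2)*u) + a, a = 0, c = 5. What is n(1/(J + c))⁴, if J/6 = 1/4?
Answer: 136651472896/23298085122481 ≈ 0.0058654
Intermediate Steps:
J = 3/2 (J = 6/4 = 6*(¼) = 3/2 ≈ 1.5000)
n(u) = u² + u*(-2 + 2*u²) (n(u) = (u² + ((u² + u*u) - 2)*u) + 0 = (u² + ((u² + u²) - 2)*u) + 0 = (u² + (2*u² - 2)*u) + 0 = (u² + (-2 + 2*u²)*u) + 0 = (u² + u*(-2 + 2*u²)) + 0 = u² + u*(-2 + 2*u²))
n(1/(J + c))⁴ = ((-2 + 1/(3/2 + 5) + 2*(1/(3/2 + 5))²)/(3/2 + 5))⁴ = ((-2 + 1/(13/2) + 2*(1/(13/2))²)/(13/2))⁴ = (2*(-2 + 2/13 + 2*(2/13)²)/13)⁴ = (2*(-2 + 2/13 + 2*(4/169))/13)⁴ = (2*(-2 + 2/13 + 8/169)/13)⁴ = ((2/13)*(-304/169))⁴ = (-608/2197)⁴ = 136651472896/23298085122481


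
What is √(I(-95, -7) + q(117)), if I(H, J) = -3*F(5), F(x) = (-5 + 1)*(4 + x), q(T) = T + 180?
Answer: 9*√5 ≈ 20.125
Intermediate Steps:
q(T) = 180 + T
F(x) = -16 - 4*x (F(x) = -4*(4 + x) = -16 - 4*x)
I(H, J) = 108 (I(H, J) = -3*(-16 - 4*5) = -3*(-16 - 20) = -3*(-36) = 108)
√(I(-95, -7) + q(117)) = √(108 + (180 + 117)) = √(108 + 297) = √405 = 9*√5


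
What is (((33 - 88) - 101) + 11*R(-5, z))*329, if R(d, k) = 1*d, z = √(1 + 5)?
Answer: -69419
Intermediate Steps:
z = √6 ≈ 2.4495
R(d, k) = d
(((33 - 88) - 101) + 11*R(-5, z))*329 = (((33 - 88) - 101) + 11*(-5))*329 = ((-55 - 101) - 55)*329 = (-156 - 55)*329 = -211*329 = -69419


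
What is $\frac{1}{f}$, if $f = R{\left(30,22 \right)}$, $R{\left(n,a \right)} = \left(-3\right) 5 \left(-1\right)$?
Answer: $\frac{1}{15} \approx 0.066667$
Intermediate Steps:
$R{\left(n,a \right)} = 15$ ($R{\left(n,a \right)} = \left(-15\right) \left(-1\right) = 15$)
$f = 15$
$\frac{1}{f} = \frac{1}{15}$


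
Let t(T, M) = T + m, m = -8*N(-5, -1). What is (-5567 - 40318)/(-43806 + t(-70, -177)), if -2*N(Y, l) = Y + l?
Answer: 9177/8780 ≈ 1.0452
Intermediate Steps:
N(Y, l) = -Y/2 - l/2 (N(Y, l) = -(Y + l)/2 = -Y/2 - l/2)
m = -24 (m = -8*(-½*(-5) - ½*(-1)) = -8*(5/2 + ½) = -8*3 = -24)
t(T, M) = -24 + T (t(T, M) = T - 24 = -24 + T)
(-5567 - 40318)/(-43806 + t(-70, -177)) = (-5567 - 40318)/(-43806 + (-24 - 70)) = -45885/(-43806 - 94) = -45885/(-43900) = -45885*(-1/43900) = 9177/8780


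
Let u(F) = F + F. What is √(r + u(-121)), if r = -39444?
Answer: I*√39686 ≈ 199.21*I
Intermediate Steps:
u(F) = 2*F
√(r + u(-121)) = √(-39444 + 2*(-121)) = √(-39444 - 242) = √(-39686) = I*√39686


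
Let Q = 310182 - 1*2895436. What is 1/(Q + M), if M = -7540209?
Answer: -1/10125463 ≈ -9.8761e-8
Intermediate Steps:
Q = -2585254 (Q = 310182 - 2895436 = -2585254)
1/(Q + M) = 1/(-2585254 - 7540209) = 1/(-10125463) = -1/10125463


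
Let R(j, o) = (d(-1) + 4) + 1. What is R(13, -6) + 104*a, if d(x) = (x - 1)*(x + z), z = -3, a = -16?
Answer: -1651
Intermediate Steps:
d(x) = (-1 + x)*(-3 + x) (d(x) = (x - 1)*(x - 3) = (-1 + x)*(-3 + x))
R(j, o) = 13 (R(j, o) = ((3 + (-1)² - 4*(-1)) + 4) + 1 = ((3 + 1 + 4) + 4) + 1 = (8 + 4) + 1 = 12 + 1 = 13)
R(13, -6) + 104*a = 13 + 104*(-16) = 13 - 1664 = -1651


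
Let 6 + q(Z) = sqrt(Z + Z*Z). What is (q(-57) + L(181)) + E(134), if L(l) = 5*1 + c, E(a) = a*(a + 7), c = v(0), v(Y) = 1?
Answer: 18894 + 2*sqrt(798) ≈ 18951.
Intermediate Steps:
q(Z) = -6 + sqrt(Z + Z**2) (q(Z) = -6 + sqrt(Z + Z*Z) = -6 + sqrt(Z + Z**2))
c = 1
E(a) = a*(7 + a)
L(l) = 6 (L(l) = 5*1 + 1 = 5 + 1 = 6)
(q(-57) + L(181)) + E(134) = ((-6 + sqrt(-57*(1 - 57))) + 6) + 134*(7 + 134) = ((-6 + sqrt(-57*(-56))) + 6) + 134*141 = ((-6 + sqrt(3192)) + 6) + 18894 = ((-6 + 2*sqrt(798)) + 6) + 18894 = 2*sqrt(798) + 18894 = 18894 + 2*sqrt(798)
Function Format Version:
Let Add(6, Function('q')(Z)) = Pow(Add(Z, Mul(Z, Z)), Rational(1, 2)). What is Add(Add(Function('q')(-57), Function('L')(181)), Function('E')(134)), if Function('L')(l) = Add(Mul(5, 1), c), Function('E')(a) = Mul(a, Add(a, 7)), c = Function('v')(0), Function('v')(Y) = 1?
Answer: Add(18894, Mul(2, Pow(798, Rational(1, 2)))) ≈ 18951.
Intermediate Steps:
Function('q')(Z) = Add(-6, Pow(Add(Z, Pow(Z, 2)), Rational(1, 2))) (Function('q')(Z) = Add(-6, Pow(Add(Z, Mul(Z, Z)), Rational(1, 2))) = Add(-6, Pow(Add(Z, Pow(Z, 2)), Rational(1, 2))))
c = 1
Function('E')(a) = Mul(a, Add(7, a))
Function('L')(l) = 6 (Function('L')(l) = Add(Mul(5, 1), 1) = Add(5, 1) = 6)
Add(Add(Function('q')(-57), Function('L')(181)), Function('E')(134)) = Add(Add(Add(-6, Pow(Mul(-57, Add(1, -57)), Rational(1, 2))), 6), Mul(134, Add(7, 134))) = Add(Add(Add(-6, Pow(Mul(-57, -56), Rational(1, 2))), 6), Mul(134, 141)) = Add(Add(Add(-6, Pow(3192, Rational(1, 2))), 6), 18894) = Add(Add(Add(-6, Mul(2, Pow(798, Rational(1, 2)))), 6), 18894) = Add(Mul(2, Pow(798, Rational(1, 2))), 18894) = Add(18894, Mul(2, Pow(798, Rational(1, 2))))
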